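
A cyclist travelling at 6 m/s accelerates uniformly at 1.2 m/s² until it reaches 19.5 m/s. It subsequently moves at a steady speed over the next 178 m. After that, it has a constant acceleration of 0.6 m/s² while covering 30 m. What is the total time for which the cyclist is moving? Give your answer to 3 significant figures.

21.9 s

Phase 1 (accelerating): v₀ = 6.00 m/s, a = 1.2 m/s².
v = v₀ + at → t = (19.5 − 6.00) / 1.2 = 11.2 s
v² = v₀² + 2aΔx → Δx = (19.5² − 6.00²)/(2·1.2) = 143 m

Phase 2 (constant speed): v₀ = 19.5 m/s, a = 0 m/s².
Constant speed: t = d/v = 178/19.5 = 9.13 s

Phase 3 (accelerating): v₀ = 19.5 m/s, a = 0.6 m/s².
v² = v₀² + 2aΔx = 19.5² + 2·0.6·30 = 416 → v = 20.4 m/s
t = (v − v₀)/a = (20.4 − 19.5)/0.6 = 1.50 s
Total time = 11.2 + 9.13 + 1.50 = 21.9 s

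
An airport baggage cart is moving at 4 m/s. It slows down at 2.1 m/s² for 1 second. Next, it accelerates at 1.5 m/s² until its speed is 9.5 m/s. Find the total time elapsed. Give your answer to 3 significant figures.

6.07 s

Phase 1 (decelerating): v₀ = 4.00 m/s, a = -2.1 m/s².
v = v₀ + at = 4.00 + (-2.1)(1) = 1.90 m/s
Δx = v₀t + ½at² = 4.00·1 + 0.5·-2.1·1² = 2.95 m

Phase 2 (accelerating): v₀ = 1.90 m/s, a = 1.5 m/s².
v = v₀ + at → t = (9.5 − 1.90) / 1.5 = 5.07 s
v² = v₀² + 2aΔx → Δx = (9.5² − 1.90²)/(2·1.5) = 28.9 m
Total time = 1.00 + 5.07 = 6.07 s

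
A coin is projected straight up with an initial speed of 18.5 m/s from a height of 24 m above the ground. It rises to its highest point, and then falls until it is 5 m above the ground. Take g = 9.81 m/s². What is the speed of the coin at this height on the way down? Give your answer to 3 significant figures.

26.7 m/s

Phase 1 (rising): v₀ = 18.5 m/s, a = -9.81 m/s².
v = v₀ + at → t = (0 − 18.5) / -9.81 = 1.89 s
v² = v₀² + 2aΔx → Δx = (0² − 18.5²)/(2·-9.81) = 17.4 m

Phase 2 (falling): v₀ = 0 m/s, a = -9.81 m/s².
Falls 36.4 m from rest: t = √(2·36.4/9.81) = 2.73 s; v = g·t = 26.7 m/s.
Final speed = 26.7 m/s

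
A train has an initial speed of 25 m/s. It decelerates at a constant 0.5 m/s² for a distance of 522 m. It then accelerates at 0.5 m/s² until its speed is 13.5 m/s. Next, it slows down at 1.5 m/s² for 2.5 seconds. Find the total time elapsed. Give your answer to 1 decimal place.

Phase 1 (decelerating): v₀ = 25.0 m/s, a = -0.5 m/s².
v² = v₀² + 2aΔx = 25.0² + 2·-0.5·522 = 103 → v = 10.1 m/s
t = (v − v₀)/a = (10.1 − 25.0)/-0.5 = 29.7 s

Phase 2 (accelerating): v₀ = 10.1 m/s, a = 0.5 m/s².
v = v₀ + at → t = (13.5 − 10.1) / 0.5 = 6.70 s
v² = v₀² + 2aΔx → Δx = (13.5² − 10.1²)/(2·0.5) = 79.2 m

Phase 3 (decelerating): v₀ = 13.5 m/s, a = -1.5 m/s².
v = v₀ + at = 13.5 + (-1.5)(2.5) = 9.75 m/s
Δx = v₀t + ½at² = 13.5·2.5 + 0.5·-1.5·2.5² = 29.1 m
Total time = 29.7 + 6.70 + 2.50 = 38.9 s

38.9 s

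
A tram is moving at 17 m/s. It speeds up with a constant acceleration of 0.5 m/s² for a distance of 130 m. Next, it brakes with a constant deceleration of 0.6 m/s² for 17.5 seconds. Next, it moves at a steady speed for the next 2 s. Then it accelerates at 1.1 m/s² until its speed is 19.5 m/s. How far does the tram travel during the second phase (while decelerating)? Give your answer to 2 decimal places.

Phase 1 (accelerating): v₀ = 17.0 m/s, a = 0.5 m/s².
v² = v₀² + 2aΔx = 17.0² + 2·0.5·130 = 419 → v = 20.5 m/s
t = (v − v₀)/a = (20.5 − 17.0)/0.5 = 6.94 s

Phase 2 (decelerating): v₀ = 20.5 m/s, a = -0.6 m/s².
v = v₀ + at = 20.5 + (-0.6)(17.5) = 9.97 m/s
Δx = v₀t + ½at² = 20.5·17.5 + 0.5·-0.6·17.5² = 266 m
Distance in phase 2 = 266 m

266.34 m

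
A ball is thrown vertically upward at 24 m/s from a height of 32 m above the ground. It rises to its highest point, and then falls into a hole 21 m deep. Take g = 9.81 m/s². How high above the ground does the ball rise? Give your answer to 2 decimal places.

61.36 m

Phase 1 (rising): v₀ = 24.0 m/s, a = -9.81 m/s².
v = v₀ + at → t = (0 − 24.0) / -9.81 = 2.45 s
v² = v₀² + 2aΔx → Δx = (0² − 24.0²)/(2·-9.81) = 29.4 m
Maximum height = 32 + 29.4 = 61.4 m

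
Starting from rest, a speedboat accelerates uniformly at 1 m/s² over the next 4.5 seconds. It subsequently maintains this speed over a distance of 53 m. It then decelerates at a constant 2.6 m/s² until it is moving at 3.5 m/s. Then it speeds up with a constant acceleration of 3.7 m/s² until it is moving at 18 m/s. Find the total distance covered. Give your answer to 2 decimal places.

106.79 m

Phase 1 (accelerating): v₀ = 0 m/s, a = 1 m/s².
v = v₀ + at = 0 + (1)(4.5) = 4.50 m/s
Δx = v₀t + ½at² = 0·4.5 + 0.5·1·4.5² = 10.1 m

Phase 2 (constant speed): v₀ = 4.50 m/s, a = 0 m/s².
Constant speed: t = d/v = 53/4.50 = 11.8 s

Phase 3 (decelerating): v₀ = 4.50 m/s, a = -2.6 m/s².
v = v₀ + at → t = (3.5 − 4.50) / -2.6 = 0.385 s
v² = v₀² + 2aΔx → Δx = (3.5² − 4.50²)/(2·-2.6) = 1.54 m

Phase 4 (accelerating): v₀ = 3.50 m/s, a = 3.7 m/s².
v = v₀ + at → t = (18 − 3.50) / 3.7 = 3.92 s
v² = v₀² + 2aΔx → Δx = (18² − 3.50²)/(2·3.7) = 42.1 m
Total distance = 10.1 + 53.0 + 1.54 + 42.1 = 107 m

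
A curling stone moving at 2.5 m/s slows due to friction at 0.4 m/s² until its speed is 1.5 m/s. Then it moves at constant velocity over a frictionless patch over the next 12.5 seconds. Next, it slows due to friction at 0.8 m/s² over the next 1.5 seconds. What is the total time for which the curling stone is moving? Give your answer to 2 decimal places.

Phase 1 (decelerating): v₀ = 2.50 m/s, a = -0.4 m/s².
v = v₀ + at → t = (1.5 − 2.50) / -0.4 = 2.50 s
v² = v₀² + 2aΔx → Δx = (1.5² − 2.50²)/(2·-0.4) = 5.00 m

Phase 2 (constant speed): v₀ = 1.50 m/s, a = 0 m/s².
v = v₀ + at = 1.50 + (0)(12.5) = 1.50 m/s
Δx = v₀t + ½at² = 1.50·12.5 + 0.5·0·12.5² = 18.8 m

Phase 3 (decelerating): v₀ = 1.50 m/s, a = -0.8 m/s².
v = v₀ + at = 1.50 + (-0.8)(1.5) = 0.300 m/s
Δx = v₀t + ½at² = 1.50·1.5 + 0.5·-0.8·1.5² = 1.35 m
Total time = 2.50 + 12.5 + 1.50 = 16.5 s

16.50 s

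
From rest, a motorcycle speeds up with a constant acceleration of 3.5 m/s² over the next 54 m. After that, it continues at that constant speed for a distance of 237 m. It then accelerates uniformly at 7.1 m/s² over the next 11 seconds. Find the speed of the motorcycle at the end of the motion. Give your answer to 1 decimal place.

97.5 m/s

Phase 1 (accelerating): v₀ = 0 m/s, a = 3.5 m/s².
v² = v₀² + 2aΔx = 0² + 2·3.5·54 = 378 → v = 19.4 m/s
t = (v − v₀)/a = (19.4 − 0)/3.5 = 5.55 s

Phase 2 (constant speed): v₀ = 19.4 m/s, a = 0 m/s².
Constant speed: t = d/v = 237/19.4 = 12.2 s

Phase 3 (accelerating): v₀ = 19.4 m/s, a = 7.1 m/s².
v = v₀ + at = 19.4 + (7.1)(11) = 97.5 m/s
Δx = v₀t + ½at² = 19.4·11 + 0.5·7.1·11² = 643 m
Final speed = 97.5 m/s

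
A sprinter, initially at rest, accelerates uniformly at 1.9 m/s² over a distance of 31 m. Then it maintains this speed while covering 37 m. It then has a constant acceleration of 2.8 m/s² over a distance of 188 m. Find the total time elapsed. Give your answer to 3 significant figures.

Phase 1 (accelerating): v₀ = 0 m/s, a = 1.9 m/s².
v² = v₀² + 2aΔx = 0² + 2·1.9·31 = 118 → v = 10.9 m/s
t = (v − v₀)/a = (10.9 − 0)/1.9 = 5.71 s

Phase 2 (constant speed): v₀ = 10.9 m/s, a = 0 m/s².
Constant speed: t = d/v = 37/10.9 = 3.41 s

Phase 3 (accelerating): v₀ = 10.9 m/s, a = 2.8 m/s².
v² = v₀² + 2aΔx = 10.9² + 2·2.8·188 = 1170 → v = 34.2 m/s
t = (v − v₀)/a = (34.2 − 10.9)/2.8 = 8.34 s
Total time = 5.71 + 3.41 + 8.34 = 17.5 s

17.5 s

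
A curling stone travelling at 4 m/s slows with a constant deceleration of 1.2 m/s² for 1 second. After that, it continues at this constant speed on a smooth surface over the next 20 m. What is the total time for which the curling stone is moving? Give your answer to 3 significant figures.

8.14 s

Phase 1 (decelerating): v₀ = 4.00 m/s, a = -1.2 m/s².
v = v₀ + at = 4.00 + (-1.2)(1) = 2.80 m/s
Δx = v₀t + ½at² = 4.00·1 + 0.5·-1.2·1² = 3.40 m

Phase 2 (constant speed): v₀ = 2.80 m/s, a = 0 m/s².
Constant speed: t = d/v = 20/2.80 = 7.14 s
Total time = 1.00 + 7.14 = 8.14 s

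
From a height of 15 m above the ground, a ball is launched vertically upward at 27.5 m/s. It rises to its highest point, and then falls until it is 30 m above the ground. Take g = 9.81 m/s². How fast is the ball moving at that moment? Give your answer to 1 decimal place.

21.5 m/s

Phase 1 (rising): v₀ = 27.5 m/s, a = -9.81 m/s².
v = v₀ + at → t = (0 − 27.5) / -9.81 = 2.80 s
v² = v₀² + 2aΔx → Δx = (0² − 27.5²)/(2·-9.81) = 38.5 m

Phase 2 (falling): v₀ = 0 m/s, a = -9.81 m/s².
Falls 23.5 m from rest: t = √(2·23.5/9.81) = 2.19 s; v = g·t = 21.5 m/s.
Final speed = 21.5 m/s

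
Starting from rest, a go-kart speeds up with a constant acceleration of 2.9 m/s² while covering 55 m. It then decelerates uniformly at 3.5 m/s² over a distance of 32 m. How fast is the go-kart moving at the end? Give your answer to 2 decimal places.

9.75 m/s

Phase 1 (accelerating): v₀ = 0 m/s, a = 2.9 m/s².
v² = v₀² + 2aΔx = 0² + 2·2.9·55 = 319 → v = 17.9 m/s
t = (v − v₀)/a = (17.9 − 0)/2.9 = 6.16 s

Phase 2 (decelerating): v₀ = 17.9 m/s, a = -3.5 m/s².
v² = v₀² + 2aΔx = 17.9² + 2·-3.5·32 = 95.0 → v = 9.75 m/s
t = (v − v₀)/a = (9.75 − 17.9)/-3.5 = 2.32 s
Final speed = 9.75 m/s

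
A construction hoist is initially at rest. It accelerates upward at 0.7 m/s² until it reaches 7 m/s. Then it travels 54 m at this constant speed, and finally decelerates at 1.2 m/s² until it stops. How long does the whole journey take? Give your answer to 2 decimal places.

23.55 s

Phase 1 (accelerating): v₀ = 0 m/s, a = 0.7 m/s².
v = v₀ + at → t = (7 − 0) / 0.7 = 10.0 s
v² = v₀² + 2aΔx → Δx = (7² − 0²)/(2·0.7) = 35.0 m

Phase 2 (constant speed): v₀ = 7.00 m/s, a = 0 m/s².
Constant speed: t = d/v = 54/7.00 = 7.71 s

Phase 3 (decelerating): v₀ = 7.00 m/s, a = -1.2 m/s².
v = v₀ + at → t = (0 − 7.00) / -1.2 = 5.83 s
v² = v₀² + 2aΔx → Δx = (0² − 7.00²)/(2·-1.2) = 20.4 m
Total time = 10.0 + 7.71 + 5.83 = 23.5 s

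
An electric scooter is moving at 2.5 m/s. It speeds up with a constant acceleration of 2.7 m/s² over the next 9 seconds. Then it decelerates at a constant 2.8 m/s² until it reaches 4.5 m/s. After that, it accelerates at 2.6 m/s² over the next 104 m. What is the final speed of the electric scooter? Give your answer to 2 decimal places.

Phase 1 (accelerating): v₀ = 2.50 m/s, a = 2.7 m/s².
v = v₀ + at = 2.50 + (2.7)(9) = 26.8 m/s
Δx = v₀t + ½at² = 2.50·9 + 0.5·2.7·9² = 132 m

Phase 2 (decelerating): v₀ = 26.8 m/s, a = -2.8 m/s².
v = v₀ + at → t = (4.5 − 26.8) / -2.8 = 7.96 s
v² = v₀² + 2aΔx → Δx = (4.5² − 26.8²)/(2·-2.8) = 125 m

Phase 3 (accelerating): v₀ = 4.50 m/s, a = 2.6 m/s².
v² = v₀² + 2aΔx = 4.50² + 2·2.6·104 = 561 → v = 23.7 m/s
t = (v − v₀)/a = (23.7 − 4.50)/2.6 = 7.38 s
Final speed = 23.7 m/s

23.69 m/s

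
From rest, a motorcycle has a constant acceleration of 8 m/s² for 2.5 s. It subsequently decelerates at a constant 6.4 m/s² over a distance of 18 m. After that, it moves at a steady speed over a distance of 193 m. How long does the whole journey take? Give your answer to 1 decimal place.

18.4 s

Phase 1 (accelerating): v₀ = 0 m/s, a = 8 m/s².
v = v₀ + at = 0 + (8)(2.5) = 20.0 m/s
Δx = v₀t + ½at² = 0·2.5 + 0.5·8·2.5² = 25.0 m

Phase 2 (decelerating): v₀ = 20.0 m/s, a = -6.4 m/s².
v² = v₀² + 2aΔx = 20.0² + 2·-6.4·18 = 170 → v = 13.0 m/s
t = (v − v₀)/a = (13.0 − 20.0)/-6.4 = 1.09 s

Phase 3 (constant speed): v₀ = 13.0 m/s, a = 0 m/s².
Constant speed: t = d/v = 193/13.0 = 14.8 s
Total time = 2.50 + 1.09 + 14.8 = 18.4 s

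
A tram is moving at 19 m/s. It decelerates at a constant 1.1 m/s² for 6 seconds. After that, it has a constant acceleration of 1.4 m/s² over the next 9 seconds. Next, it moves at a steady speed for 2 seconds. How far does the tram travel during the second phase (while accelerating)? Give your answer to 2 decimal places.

168.30 m

Phase 1 (decelerating): v₀ = 19.0 m/s, a = -1.1 m/s².
v = v₀ + at = 19.0 + (-1.1)(6) = 12.4 m/s
Δx = v₀t + ½at² = 19.0·6 + 0.5·-1.1·6² = 94.2 m

Phase 2 (accelerating): v₀ = 12.4 m/s, a = 1.4 m/s².
v = v₀ + at = 12.4 + (1.4)(9) = 25.0 m/s
Δx = v₀t + ½at² = 12.4·9 + 0.5·1.4·9² = 168 m
Distance in phase 2 = 168 m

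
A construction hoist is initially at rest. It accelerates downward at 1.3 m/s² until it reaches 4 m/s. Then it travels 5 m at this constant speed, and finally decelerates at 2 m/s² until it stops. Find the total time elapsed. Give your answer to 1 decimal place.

Phase 1 (accelerating): v₀ = 0 m/s, a = 1.3 m/s².
v = v₀ + at → t = (4 − 0) / 1.3 = 3.08 s
v² = v₀² + 2aΔx → Δx = (4² − 0²)/(2·1.3) = 6.15 m

Phase 2 (constant speed): v₀ = 4.00 m/s, a = 0 m/s².
Constant speed: t = d/v = 5/4.00 = 1.25 s

Phase 3 (decelerating): v₀ = 4.00 m/s, a = -2 m/s².
v = v₀ + at → t = (0 − 4.00) / -2 = 2.00 s
v² = v₀² + 2aΔx → Δx = (0² − 4.00²)/(2·-2) = 4.00 m
Total time = 3.08 + 1.25 + 2.00 = 6.33 s

6.3 s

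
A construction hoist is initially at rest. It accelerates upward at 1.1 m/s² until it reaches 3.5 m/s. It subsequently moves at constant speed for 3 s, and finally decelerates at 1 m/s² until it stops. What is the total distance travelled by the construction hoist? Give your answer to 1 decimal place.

Phase 1 (accelerating): v₀ = 0 m/s, a = 1.1 m/s².
v = v₀ + at → t = (3.5 − 0) / 1.1 = 3.18 s
v² = v₀² + 2aΔx → Δx = (3.5² − 0²)/(2·1.1) = 5.57 m

Phase 2 (constant speed): v₀ = 3.50 m/s, a = 0 m/s².
v = v₀ + at = 3.50 + (0)(3) = 3.50 m/s
Δx = v₀t + ½at² = 3.50·3 + 0.5·0·3² = 10.5 m

Phase 3 (decelerating): v₀ = 3.50 m/s, a = -1 m/s².
v = v₀ + at → t = (0 − 3.50) / -1 = 3.50 s
v² = v₀² + 2aΔx → Δx = (0² − 3.50²)/(2·-1) = 6.12 m
Total distance = 5.57 + 10.5 + 6.12 = 22.2 m

22.2 m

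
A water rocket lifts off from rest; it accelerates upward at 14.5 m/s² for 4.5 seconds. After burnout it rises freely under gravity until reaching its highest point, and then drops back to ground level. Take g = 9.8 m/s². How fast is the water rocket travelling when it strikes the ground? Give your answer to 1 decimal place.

84.5 m/s

Phase 1 (powered ascent): v₀ = 0 m/s, a = 14.5 m/s².
v = v₀ + at = 0 + (14.5)(4.5) = 65.2 m/s
Δx = v₀t + ½at² = 0·4.5 + 0.5·14.5·4.5² = 147 m

Phase 2 (coasting upward): v₀ = 65.2 m/s, a = -9.8 m/s².
v = v₀ + at → t = (0 − 65.2) / -9.8 = 6.66 s
v² = v₀² + 2aΔx → Δx = (0² − 65.2²)/(2·-9.8) = 217 m

Phase 3 (free fall): v₀ = 0 m/s, a = -9.8 m/s².
Falls 364 m from rest: t = √(2·364/9.8) = 8.62 s; v = g·t = 84.5 m/s.
Impact speed = 84.5 m/s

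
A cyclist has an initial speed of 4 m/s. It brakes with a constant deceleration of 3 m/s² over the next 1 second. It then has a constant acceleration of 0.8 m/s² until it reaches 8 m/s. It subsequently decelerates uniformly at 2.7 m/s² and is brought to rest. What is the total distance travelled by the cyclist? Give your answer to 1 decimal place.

53.7 m

Phase 1 (decelerating): v₀ = 4.00 m/s, a = -3 m/s².
v = v₀ + at = 4.00 + (-3)(1) = 1.00 m/s
Δx = v₀t + ½at² = 4.00·1 + 0.5·-3·1² = 2.50 m

Phase 2 (accelerating): v₀ = 1.00 m/s, a = 0.8 m/s².
v = v₀ + at → t = (8 − 1.00) / 0.8 = 8.75 s
v² = v₀² + 2aΔx → Δx = (8² − 1.00²)/(2·0.8) = 39.4 m

Phase 3 (decelerating): v₀ = 8.00 m/s, a = -2.7 m/s².
v = v₀ + at → t = (0 − 8.00) / -2.7 = 2.96 s
v² = v₀² + 2aΔx → Δx = (0² − 8.00²)/(2·-2.7) = 11.9 m
Total distance = 2.50 + 39.4 + 11.9 = 53.7 m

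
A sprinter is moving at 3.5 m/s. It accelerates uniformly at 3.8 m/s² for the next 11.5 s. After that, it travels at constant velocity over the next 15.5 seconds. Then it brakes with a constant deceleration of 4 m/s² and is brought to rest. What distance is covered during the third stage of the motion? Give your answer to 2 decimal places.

Phase 1 (accelerating): v₀ = 3.50 m/s, a = 3.8 m/s².
v = v₀ + at = 3.50 + (3.8)(11.5) = 47.2 m/s
Δx = v₀t + ½at² = 3.50·11.5 + 0.5·3.8·11.5² = 292 m

Phase 2 (constant speed): v₀ = 47.2 m/s, a = 0 m/s².
v = v₀ + at = 47.2 + (0)(15.5) = 47.2 m/s
Δx = v₀t + ½at² = 47.2·15.5 + 0.5·0·15.5² = 732 m

Phase 3 (decelerating): v₀ = 47.2 m/s, a = -4 m/s².
v = v₀ + at → t = (0 − 47.2) / -4 = 11.8 s
v² = v₀² + 2aΔx → Δx = (0² − 47.2²)/(2·-4) = 278 m
Distance in phase 3 = 278 m

278.48 m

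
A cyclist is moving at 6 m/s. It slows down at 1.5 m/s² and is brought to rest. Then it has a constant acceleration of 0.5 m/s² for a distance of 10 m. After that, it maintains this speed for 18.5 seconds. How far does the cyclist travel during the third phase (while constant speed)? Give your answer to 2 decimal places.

Phase 1 (decelerating): v₀ = 6.00 m/s, a = -1.5 m/s².
v = v₀ + at → t = (0 − 6.00) / -1.5 = 4.00 s
v² = v₀² + 2aΔx → Δx = (0² − 6.00²)/(2·-1.5) = 12.0 m

Phase 2 (accelerating): v₀ = 0 m/s, a = 0.5 m/s².
v² = v₀² + 2aΔx = 0² + 2·0.5·10 = 10.0 → v = 3.16 m/s
t = (v − v₀)/a = (3.16 − 0)/0.5 = 6.32 s

Phase 3 (constant speed): v₀ = 3.16 m/s, a = 0 m/s².
v = v₀ + at = 3.16 + (0)(18.5) = 3.16 m/s
Δx = v₀t + ½at² = 3.16·18.5 + 0.5·0·18.5² = 58.5 m
Distance in phase 3 = 58.5 m

58.50 m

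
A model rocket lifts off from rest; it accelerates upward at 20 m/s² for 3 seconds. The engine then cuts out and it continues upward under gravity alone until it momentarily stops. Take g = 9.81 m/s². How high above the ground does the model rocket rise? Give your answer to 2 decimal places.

273.49 m

Phase 1 (powered ascent): v₀ = 0 m/s, a = 20 m/s².
v = v₀ + at = 0 + (20)(3) = 60.0 m/s
Δx = v₀t + ½at² = 0·3 + 0.5·20·3² = 90.0 m

Phase 2 (coasting upward): v₀ = 60.0 m/s, a = -9.81 m/s².
v = v₀ + at → t = (0 − 60.0) / -9.81 = 6.12 s
v² = v₀² + 2aΔx → Δx = (0² − 60.0²)/(2·-9.81) = 183 m
Maximum height = 90.0 + 183 = 273 m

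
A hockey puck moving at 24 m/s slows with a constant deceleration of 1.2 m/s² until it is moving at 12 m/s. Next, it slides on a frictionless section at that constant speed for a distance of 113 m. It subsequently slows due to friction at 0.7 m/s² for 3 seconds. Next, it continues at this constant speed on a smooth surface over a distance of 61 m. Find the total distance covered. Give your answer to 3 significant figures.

387 m

Phase 1 (decelerating): v₀ = 24.0 m/s, a = -1.2 m/s².
v = v₀ + at → t = (12 − 24.0) / -1.2 = 10.0 s
v² = v₀² + 2aΔx → Δx = (12² − 24.0²)/(2·-1.2) = 180 m

Phase 2 (constant speed): v₀ = 12.0 m/s, a = 0 m/s².
Constant speed: t = d/v = 113/12.0 = 9.42 s

Phase 3 (decelerating): v₀ = 12.0 m/s, a = -0.7 m/s².
v = v₀ + at = 12.0 + (-0.7)(3) = 9.90 m/s
Δx = v₀t + ½at² = 12.0·3 + 0.5·-0.7·3² = 32.9 m

Phase 4 (constant speed): v₀ = 9.90 m/s, a = 0 m/s².
Constant speed: t = d/v = 61/9.90 = 6.16 s
Total distance = 180 + 113 + 32.9 + 61.0 = 387 m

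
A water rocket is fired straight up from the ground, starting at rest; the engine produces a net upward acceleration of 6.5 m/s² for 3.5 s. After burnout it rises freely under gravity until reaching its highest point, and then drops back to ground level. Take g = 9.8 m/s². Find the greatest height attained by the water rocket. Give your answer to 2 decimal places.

Phase 1 (powered ascent): v₀ = 0 m/s, a = 6.5 m/s².
v = v₀ + at = 0 + (6.5)(3.5) = 22.8 m/s
Δx = v₀t + ½at² = 0·3.5 + 0.5·6.5·3.5² = 39.8 m

Phase 2 (coasting upward): v₀ = 22.8 m/s, a = -9.8 m/s².
v = v₀ + at → t = (0 − 22.8) / -9.8 = 2.32 s
v² = v₀² + 2aΔx → Δx = (0² − 22.8²)/(2·-9.8) = 26.4 m
Maximum height = 39.8 + 26.4 = 66.2 m

66.22 m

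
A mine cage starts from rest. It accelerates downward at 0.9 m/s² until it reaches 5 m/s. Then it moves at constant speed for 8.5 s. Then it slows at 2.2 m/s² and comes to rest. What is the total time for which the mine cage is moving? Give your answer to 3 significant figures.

16.3 s

Phase 1 (accelerating): v₀ = 0 m/s, a = 0.9 m/s².
v = v₀ + at → t = (5 − 0) / 0.9 = 5.56 s
v² = v₀² + 2aΔx → Δx = (5² − 0²)/(2·0.9) = 13.9 m

Phase 2 (constant speed): v₀ = 5.00 m/s, a = 0 m/s².
v = v₀ + at = 5.00 + (0)(8.5) = 5.00 m/s
Δx = v₀t + ½at² = 5.00·8.5 + 0.5·0·8.5² = 42.5 m

Phase 3 (decelerating): v₀ = 5.00 m/s, a = -2.2 m/s².
v = v₀ + at → t = (0 − 5.00) / -2.2 = 2.27 s
v² = v₀² + 2aΔx → Δx = (0² − 5.00²)/(2·-2.2) = 5.68 m
Total time = 5.56 + 8.50 + 2.27 = 16.3 s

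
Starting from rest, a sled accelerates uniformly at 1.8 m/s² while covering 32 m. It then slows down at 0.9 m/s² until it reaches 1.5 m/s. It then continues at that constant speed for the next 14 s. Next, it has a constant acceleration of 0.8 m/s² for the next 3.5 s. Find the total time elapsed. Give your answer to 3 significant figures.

Phase 1 (accelerating): v₀ = 0 m/s, a = 1.8 m/s².
v² = v₀² + 2aΔx = 0² + 2·1.8·32 = 115 → v = 10.7 m/s
t = (v − v₀)/a = (10.7 − 0)/1.8 = 5.96 s

Phase 2 (decelerating): v₀ = 10.7 m/s, a = -0.9 m/s².
v = v₀ + at → t = (1.5 − 10.7) / -0.9 = 10.3 s
v² = v₀² + 2aΔx → Δx = (1.5² − 10.7²)/(2·-0.9) = 62.8 m

Phase 3 (constant speed): v₀ = 1.50 m/s, a = 0 m/s².
v = v₀ + at = 1.50 + (0)(14) = 1.50 m/s
Δx = v₀t + ½at² = 1.50·14 + 0.5·0·14² = 21.0 m

Phase 4 (accelerating): v₀ = 1.50 m/s, a = 0.8 m/s².
v = v₀ + at = 1.50 + (0.8)(3.5) = 4.30 m/s
Δx = v₀t + ½at² = 1.50·3.5 + 0.5·0.8·3.5² = 10.2 m
Total time = 5.96 + 10.3 + 14.0 + 3.50 = 33.7 s

33.7 s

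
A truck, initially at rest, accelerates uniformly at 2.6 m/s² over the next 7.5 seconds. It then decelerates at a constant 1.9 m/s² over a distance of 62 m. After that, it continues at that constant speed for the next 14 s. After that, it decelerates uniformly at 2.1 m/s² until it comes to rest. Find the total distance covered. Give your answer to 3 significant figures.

Phase 1 (accelerating): v₀ = 0 m/s, a = 2.6 m/s².
v = v₀ + at = 0 + (2.6)(7.5) = 19.5 m/s
Δx = v₀t + ½at² = 0·7.5 + 0.5·2.6·7.5² = 73.1 m

Phase 2 (decelerating): v₀ = 19.5 m/s, a = -1.9 m/s².
v² = v₀² + 2aΔx = 19.5² + 2·-1.9·62 = 145 → v = 12.0 m/s
t = (v − v₀)/a = (12.0 − 19.5)/-1.9 = 3.93 s

Phase 3 (constant speed): v₀ = 12.0 m/s, a = 0 m/s².
v = v₀ + at = 12.0 + (0)(14) = 12.0 m/s
Δx = v₀t + ½at² = 12.0·14 + 0.5·0·14² = 168 m

Phase 4 (decelerating): v₀ = 12.0 m/s, a = -2.1 m/s².
v = v₀ + at → t = (0 − 12.0) / -2.1 = 5.73 s
v² = v₀² + 2aΔx → Δx = (0² − 12.0²)/(2·-2.1) = 34.4 m
Total distance = 73.1 + 62.0 + 168 + 34.4 = 338 m

338 m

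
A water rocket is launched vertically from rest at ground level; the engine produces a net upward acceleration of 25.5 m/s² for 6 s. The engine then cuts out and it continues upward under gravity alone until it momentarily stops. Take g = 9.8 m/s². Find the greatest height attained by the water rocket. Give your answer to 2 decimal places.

Phase 1 (powered ascent): v₀ = 0 m/s, a = 25.5 m/s².
v = v₀ + at = 0 + (25.5)(6) = 153 m/s
Δx = v₀t + ½at² = 0·6 + 0.5·25.5·6² = 459 m

Phase 2 (coasting upward): v₀ = 153 m/s, a = -9.8 m/s².
v = v₀ + at → t = (0 − 153) / -9.8 = 15.6 s
v² = v₀² + 2aΔx → Δx = (0² − 153²)/(2·-9.8) = 1190 m
Maximum height = 459 + 1190 = 1650 m

1653.34 m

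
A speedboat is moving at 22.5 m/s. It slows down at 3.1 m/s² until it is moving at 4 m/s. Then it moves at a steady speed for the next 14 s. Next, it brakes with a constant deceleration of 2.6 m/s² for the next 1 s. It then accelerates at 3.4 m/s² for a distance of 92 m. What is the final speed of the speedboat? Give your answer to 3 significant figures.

Phase 1 (decelerating): v₀ = 22.5 m/s, a = -3.1 m/s².
v = v₀ + at → t = (4 − 22.5) / -3.1 = 5.97 s
v² = v₀² + 2aΔx → Δx = (4² − 22.5²)/(2·-3.1) = 79.1 m

Phase 2 (constant speed): v₀ = 4.00 m/s, a = 0 m/s².
v = v₀ + at = 4.00 + (0)(14) = 4.00 m/s
Δx = v₀t + ½at² = 4.00·14 + 0.5·0·14² = 56.0 m

Phase 3 (decelerating): v₀ = 4.00 m/s, a = -2.6 m/s².
v = v₀ + at = 4.00 + (-2.6)(1) = 1.40 m/s
Δx = v₀t + ½at² = 4.00·1 + 0.5·-2.6·1² = 2.70 m

Phase 4 (accelerating): v₀ = 1.40 m/s, a = 3.4 m/s².
v² = v₀² + 2aΔx = 1.40² + 2·3.4·92 = 628 → v = 25.1 m/s
t = (v − v₀)/a = (25.1 − 1.40)/3.4 = 6.96 s
Final speed = 25.1 m/s

25.1 m/s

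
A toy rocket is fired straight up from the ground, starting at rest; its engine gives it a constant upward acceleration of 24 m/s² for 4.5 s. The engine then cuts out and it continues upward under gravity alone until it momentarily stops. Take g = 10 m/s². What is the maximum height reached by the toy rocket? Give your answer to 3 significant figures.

826 m

Phase 1 (powered ascent): v₀ = 0 m/s, a = 24 m/s².
v = v₀ + at = 0 + (24)(4.5) = 108 m/s
Δx = v₀t + ½at² = 0·4.5 + 0.5·24·4.5² = 243 m

Phase 2 (coasting upward): v₀ = 108 m/s, a = -10 m/s².
v = v₀ + at → t = (0 − 108) / -10 = 10.8 s
v² = v₀² + 2aΔx → Δx = (0² − 108²)/(2·-10) = 583 m
Maximum height = 243 + 583 = 826 m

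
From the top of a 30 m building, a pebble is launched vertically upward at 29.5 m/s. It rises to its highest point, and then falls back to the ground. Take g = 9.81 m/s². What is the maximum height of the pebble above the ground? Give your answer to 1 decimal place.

Phase 1 (rising): v₀ = 29.5 m/s, a = -9.81 m/s².
v = v₀ + at → t = (0 − 29.5) / -9.81 = 3.01 s
v² = v₀² + 2aΔx → Δx = (0² − 29.5²)/(2·-9.81) = 44.4 m
Maximum height = 30 + 44.4 = 74.4 m

74.4 m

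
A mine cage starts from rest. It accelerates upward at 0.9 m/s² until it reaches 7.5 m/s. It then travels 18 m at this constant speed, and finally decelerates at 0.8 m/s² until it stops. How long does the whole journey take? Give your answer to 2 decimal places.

Phase 1 (accelerating): v₀ = 0 m/s, a = 0.9 m/s².
v = v₀ + at → t = (7.5 − 0) / 0.9 = 8.33 s
v² = v₀² + 2aΔx → Δx = (7.5² − 0²)/(2·0.9) = 31.2 m

Phase 2 (constant speed): v₀ = 7.50 m/s, a = 0 m/s².
Constant speed: t = d/v = 18/7.50 = 2.40 s

Phase 3 (decelerating): v₀ = 7.50 m/s, a = -0.8 m/s².
v = v₀ + at → t = (0 − 7.50) / -0.8 = 9.38 s
v² = v₀² + 2aΔx → Δx = (0² − 7.50²)/(2·-0.8) = 35.2 m
Total time = 8.33 + 2.40 + 9.38 = 20.1 s

20.11 s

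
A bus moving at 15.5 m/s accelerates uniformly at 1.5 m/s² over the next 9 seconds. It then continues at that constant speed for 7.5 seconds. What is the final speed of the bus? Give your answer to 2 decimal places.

29.00 m/s

Phase 1 (accelerating): v₀ = 15.5 m/s, a = 1.5 m/s².
v = v₀ + at = 15.5 + (1.5)(9) = 29.0 m/s
Δx = v₀t + ½at² = 15.5·9 + 0.5·1.5·9² = 200 m

Phase 2 (constant speed): v₀ = 29.0 m/s, a = 0 m/s².
v = v₀ + at = 29.0 + (0)(7.5) = 29.0 m/s
Δx = v₀t + ½at² = 29.0·7.5 + 0.5·0·7.5² = 218 m
Final speed = 29.0 m/s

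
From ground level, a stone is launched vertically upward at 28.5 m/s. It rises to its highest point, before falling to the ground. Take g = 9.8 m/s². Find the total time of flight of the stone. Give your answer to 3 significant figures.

5.82 s

Phase 1 (rising): v₀ = 28.5 m/s, a = -9.8 m/s².
v = v₀ + at → t = (0 − 28.5) / -9.8 = 2.91 s
v² = v₀² + 2aΔx → Δx = (0² − 28.5²)/(2·-9.8) = 41.4 m

Phase 2 (falling): v₀ = 0 m/s, a = -9.8 m/s².
Falls 41.4 m from rest: t = √(2·41.4/9.8) = 2.91 s; v = g·t = 28.5 m/s.
Total time = 2.91 + 2.91 = 5.82 s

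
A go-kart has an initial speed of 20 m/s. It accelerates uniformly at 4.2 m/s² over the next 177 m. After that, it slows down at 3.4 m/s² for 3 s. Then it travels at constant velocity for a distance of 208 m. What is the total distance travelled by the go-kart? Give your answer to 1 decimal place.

Phase 1 (accelerating): v₀ = 20.0 m/s, a = 4.2 m/s².
v² = v₀² + 2aΔx = 20.0² + 2·4.2·177 = 1890 → v = 43.4 m/s
t = (v − v₀)/a = (43.4 − 20.0)/4.2 = 5.58 s

Phase 2 (decelerating): v₀ = 43.4 m/s, a = -3.4 m/s².
v = v₀ + at = 43.4 + (-3.4)(3) = 33.2 m/s
Δx = v₀t + ½at² = 43.4·3 + 0.5·-3.4·3² = 115 m

Phase 3 (constant speed): v₀ = 33.2 m/s, a = 0 m/s².
Constant speed: t = d/v = 208/33.2 = 6.26 s
Total distance = 177 + 115 + 208 = 500 m

500.0 m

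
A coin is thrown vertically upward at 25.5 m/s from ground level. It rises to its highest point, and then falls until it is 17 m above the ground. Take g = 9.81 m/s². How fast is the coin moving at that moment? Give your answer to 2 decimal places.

17.80 m/s

Phase 1 (rising): v₀ = 25.5 m/s, a = -9.81 m/s².
v = v₀ + at → t = (0 − 25.5) / -9.81 = 2.60 s
v² = v₀² + 2aΔx → Δx = (0² − 25.5²)/(2·-9.81) = 33.1 m

Phase 2 (falling): v₀ = 0 m/s, a = -9.81 m/s².
Falls 16.1 m from rest: t = √(2·16.1/9.81) = 1.81 s; v = g·t = 17.8 m/s.
Final speed = 17.8 m/s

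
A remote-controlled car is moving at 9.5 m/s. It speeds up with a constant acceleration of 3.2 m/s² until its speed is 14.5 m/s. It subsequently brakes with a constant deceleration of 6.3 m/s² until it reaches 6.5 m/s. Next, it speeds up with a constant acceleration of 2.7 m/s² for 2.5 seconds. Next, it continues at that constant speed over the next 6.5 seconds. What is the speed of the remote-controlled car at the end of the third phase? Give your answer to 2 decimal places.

Phase 1 (accelerating): v₀ = 9.50 m/s, a = 3.2 m/s².
v = v₀ + at → t = (14.5 − 9.50) / 3.2 = 1.56 s
v² = v₀² + 2aΔx → Δx = (14.5² − 9.50²)/(2·3.2) = 18.8 m

Phase 2 (decelerating): v₀ = 14.5 m/s, a = -6.3 m/s².
v = v₀ + at → t = (6.5 − 14.5) / -6.3 = 1.27 s
v² = v₀² + 2aΔx → Δx = (6.5² − 14.5²)/(2·-6.3) = 13.3 m

Phase 3 (accelerating): v₀ = 6.50 m/s, a = 2.7 m/s².
v = v₀ + at = 6.50 + (2.7)(2.5) = 13.2 m/s
Δx = v₀t + ½at² = 6.50·2.5 + 0.5·2.7·2.5² = 24.7 m
Speed at end of phase 3 = 13.2 m/s

13.25 m/s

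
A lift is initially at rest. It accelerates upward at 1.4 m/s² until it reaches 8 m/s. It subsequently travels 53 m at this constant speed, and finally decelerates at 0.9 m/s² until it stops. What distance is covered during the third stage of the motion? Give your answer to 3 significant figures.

35.6 m

Phase 1 (accelerating): v₀ = 0 m/s, a = 1.4 m/s².
v = v₀ + at → t = (8 − 0) / 1.4 = 5.71 s
v² = v₀² + 2aΔx → Δx = (8² − 0²)/(2·1.4) = 22.9 m

Phase 2 (constant speed): v₀ = 8.00 m/s, a = 0 m/s².
Constant speed: t = d/v = 53/8.00 = 6.62 s

Phase 3 (decelerating): v₀ = 8.00 m/s, a = -0.9 m/s².
v = v₀ + at → t = (0 − 8.00) / -0.9 = 8.89 s
v² = v₀² + 2aΔx → Δx = (0² − 8.00²)/(2·-0.9) = 35.6 m
Distance in phase 3 = 35.6 m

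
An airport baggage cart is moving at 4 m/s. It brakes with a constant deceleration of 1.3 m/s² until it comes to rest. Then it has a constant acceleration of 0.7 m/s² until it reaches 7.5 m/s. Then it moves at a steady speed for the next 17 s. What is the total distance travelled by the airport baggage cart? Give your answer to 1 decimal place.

Phase 1 (decelerating): v₀ = 4.00 m/s, a = -1.3 m/s².
v = v₀ + at → t = (0 − 4.00) / -1.3 = 3.08 s
v² = v₀² + 2aΔx → Δx = (0² − 4.00²)/(2·-1.3) = 6.15 m

Phase 2 (accelerating): v₀ = 0 m/s, a = 0.7 m/s².
v = v₀ + at → t = (7.5 − 0) / 0.7 = 10.7 s
v² = v₀² + 2aΔx → Δx = (7.5² − 0²)/(2·0.7) = 40.2 m

Phase 3 (constant speed): v₀ = 7.50 m/s, a = 0 m/s².
v = v₀ + at = 7.50 + (0)(17) = 7.50 m/s
Δx = v₀t + ½at² = 7.50·17 + 0.5·0·17² = 128 m
Total distance = 6.15 + 40.2 + 128 = 174 m

173.8 m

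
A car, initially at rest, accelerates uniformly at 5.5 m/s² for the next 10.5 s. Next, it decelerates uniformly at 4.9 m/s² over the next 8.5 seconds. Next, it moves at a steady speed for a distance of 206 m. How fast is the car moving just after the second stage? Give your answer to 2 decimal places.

Phase 1 (accelerating): v₀ = 0 m/s, a = 5.5 m/s².
v = v₀ + at = 0 + (5.5)(10.5) = 57.8 m/s
Δx = v₀t + ½at² = 0·10.5 + 0.5·5.5·10.5² = 303 m

Phase 2 (decelerating): v₀ = 57.8 m/s, a = -4.9 m/s².
v = v₀ + at = 57.8 + (-4.9)(8.5) = 16.1 m/s
Δx = v₀t + ½at² = 57.8·8.5 + 0.5·-4.9·8.5² = 314 m
Speed at end of phase 2 = 16.1 m/s

16.10 m/s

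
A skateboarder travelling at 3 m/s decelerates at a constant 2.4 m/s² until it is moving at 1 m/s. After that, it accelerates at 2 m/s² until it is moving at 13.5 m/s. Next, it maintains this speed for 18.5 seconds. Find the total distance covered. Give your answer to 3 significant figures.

297 m

Phase 1 (decelerating): v₀ = 3.00 m/s, a = -2.4 m/s².
v = v₀ + at → t = (1 − 3.00) / -2.4 = 0.833 s
v² = v₀² + 2aΔx → Δx = (1² − 3.00²)/(2·-2.4) = 1.67 m

Phase 2 (accelerating): v₀ = 1.00 m/s, a = 2 m/s².
v = v₀ + at → t = (13.5 − 1.00) / 2 = 6.25 s
v² = v₀² + 2aΔx → Δx = (13.5² − 1.00²)/(2·2) = 45.3 m

Phase 3 (constant speed): v₀ = 13.5 m/s, a = 0 m/s².
v = v₀ + at = 13.5 + (0)(18.5) = 13.5 m/s
Δx = v₀t + ½at² = 13.5·18.5 + 0.5·0·18.5² = 250 m
Total distance = 1.67 + 45.3 + 250 = 297 m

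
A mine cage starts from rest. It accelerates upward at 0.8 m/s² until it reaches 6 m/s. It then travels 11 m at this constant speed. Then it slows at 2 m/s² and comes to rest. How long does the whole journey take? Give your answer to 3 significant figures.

Phase 1 (accelerating): v₀ = 0 m/s, a = 0.8 m/s².
v = v₀ + at → t = (6 − 0) / 0.8 = 7.50 s
v² = v₀² + 2aΔx → Δx = (6² − 0²)/(2·0.8) = 22.5 m

Phase 2 (constant speed): v₀ = 6.00 m/s, a = 0 m/s².
Constant speed: t = d/v = 11/6.00 = 1.83 s

Phase 3 (decelerating): v₀ = 6.00 m/s, a = -2 m/s².
v = v₀ + at → t = (0 − 6.00) / -2 = 3.00 s
v² = v₀² + 2aΔx → Δx = (0² − 6.00²)/(2·-2) = 9.00 m
Total time = 7.50 + 1.83 + 3.00 = 12.3 s

12.3 s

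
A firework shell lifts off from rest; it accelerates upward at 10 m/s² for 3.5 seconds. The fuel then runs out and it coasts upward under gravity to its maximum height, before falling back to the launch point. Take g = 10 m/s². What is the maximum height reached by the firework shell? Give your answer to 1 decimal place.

122.5 m

Phase 1 (powered ascent): v₀ = 0 m/s, a = 10 m/s².
v = v₀ + at = 0 + (10)(3.5) = 35.0 m/s
Δx = v₀t + ½at² = 0·3.5 + 0.5·10·3.5² = 61.2 m

Phase 2 (coasting upward): v₀ = 35.0 m/s, a = -10 m/s².
v = v₀ + at → t = (0 − 35.0) / -10 = 3.50 s
v² = v₀² + 2aΔx → Δx = (0² − 35.0²)/(2·-10) = 61.2 m
Maximum height = 61.2 + 61.2 = 122 m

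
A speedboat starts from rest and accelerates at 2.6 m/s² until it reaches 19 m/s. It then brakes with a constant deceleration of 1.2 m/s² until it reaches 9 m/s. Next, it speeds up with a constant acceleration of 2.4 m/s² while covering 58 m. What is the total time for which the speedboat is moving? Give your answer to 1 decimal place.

Phase 1 (accelerating): v₀ = 0 m/s, a = 2.6 m/s².
v = v₀ + at → t = (19 − 0) / 2.6 = 7.31 s
v² = v₀² + 2aΔx → Δx = (19² − 0²)/(2·2.6) = 69.4 m

Phase 2 (decelerating): v₀ = 19.0 m/s, a = -1.2 m/s².
v = v₀ + at → t = (9 − 19.0) / -1.2 = 8.33 s
v² = v₀² + 2aΔx → Δx = (9² − 19.0²)/(2·-1.2) = 117 m

Phase 3 (accelerating): v₀ = 9.00 m/s, a = 2.4 m/s².
v² = v₀² + 2aΔx = 9.00² + 2·2.4·58 = 359 → v = 19.0 m/s
t = (v − v₀)/a = (19.0 − 9.00)/2.4 = 4.15 s
Total time = 7.31 + 8.33 + 4.15 = 19.8 s

19.8 s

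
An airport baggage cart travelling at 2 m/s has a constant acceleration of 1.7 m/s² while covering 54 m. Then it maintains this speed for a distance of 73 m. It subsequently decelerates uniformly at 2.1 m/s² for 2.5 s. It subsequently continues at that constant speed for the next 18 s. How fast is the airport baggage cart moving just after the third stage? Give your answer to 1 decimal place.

Phase 1 (accelerating): v₀ = 2.00 m/s, a = 1.7 m/s².
v² = v₀² + 2aΔx = 2.00² + 2·1.7·54 = 188 → v = 13.7 m/s
t = (v − v₀)/a = (13.7 − 2.00)/1.7 = 6.88 s

Phase 2 (constant speed): v₀ = 13.7 m/s, a = 0 m/s².
Constant speed: t = d/v = 73/13.7 = 5.33 s

Phase 3 (decelerating): v₀ = 13.7 m/s, a = -2.1 m/s².
v = v₀ + at = 13.7 + (-2.1)(2.5) = 8.45 m/s
Δx = v₀t + ½at² = 13.7·2.5 + 0.5·-2.1·2.5² = 27.7 m
Speed at end of phase 3 = 8.45 m/s

8.4 m/s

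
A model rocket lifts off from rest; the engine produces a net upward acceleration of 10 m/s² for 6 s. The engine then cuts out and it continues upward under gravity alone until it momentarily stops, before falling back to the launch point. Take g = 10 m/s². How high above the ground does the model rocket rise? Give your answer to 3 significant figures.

Phase 1 (powered ascent): v₀ = 0 m/s, a = 10 m/s².
v = v₀ + at = 0 + (10)(6) = 60.0 m/s
Δx = v₀t + ½at² = 0·6 + 0.5·10·6² = 180 m

Phase 2 (coasting upward): v₀ = 60.0 m/s, a = -10 m/s².
v = v₀ + at → t = (0 − 60.0) / -10 = 6.00 s
v² = v₀² + 2aΔx → Δx = (0² − 60.0²)/(2·-10) = 180 m
Maximum height = 180 + 180 = 360 m

360 m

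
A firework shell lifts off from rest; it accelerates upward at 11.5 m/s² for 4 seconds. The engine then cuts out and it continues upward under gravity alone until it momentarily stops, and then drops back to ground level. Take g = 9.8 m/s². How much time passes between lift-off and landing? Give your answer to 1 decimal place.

Phase 1 (powered ascent): v₀ = 0 m/s, a = 11.5 m/s².
v = v₀ + at = 0 + (11.5)(4) = 46.0 m/s
Δx = v₀t + ½at² = 0·4 + 0.5·11.5·4² = 92.0 m

Phase 2 (coasting upward): v₀ = 46.0 m/s, a = -9.8 m/s².
v = v₀ + at → t = (0 − 46.0) / -9.8 = 4.69 s
v² = v₀² + 2aΔx → Δx = (0² − 46.0²)/(2·-9.8) = 108 m

Phase 3 (free fall): v₀ = 0 m/s, a = -9.8 m/s².
Falls 200 m from rest: t = √(2·200/9.8) = 6.39 s; v = g·t = 62.6 m/s.
Total time = 4.00 + 4.69 + 6.39 = 15.1 s

15.1 s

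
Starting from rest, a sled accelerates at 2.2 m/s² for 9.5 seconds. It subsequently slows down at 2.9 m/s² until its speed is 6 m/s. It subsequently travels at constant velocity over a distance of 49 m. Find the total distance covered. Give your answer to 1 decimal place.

Phase 1 (accelerating): v₀ = 0 m/s, a = 2.2 m/s².
v = v₀ + at = 0 + (2.2)(9.5) = 20.9 m/s
Δx = v₀t + ½at² = 0·9.5 + 0.5·2.2·9.5² = 99.3 m

Phase 2 (decelerating): v₀ = 20.9 m/s, a = -2.9 m/s².
v = v₀ + at → t = (6 − 20.9) / -2.9 = 5.14 s
v² = v₀² + 2aΔx → Δx = (6² − 20.9²)/(2·-2.9) = 69.1 m

Phase 3 (constant speed): v₀ = 6.00 m/s, a = 0 m/s².
Constant speed: t = d/v = 49/6.00 = 8.17 s
Total distance = 99.3 + 69.1 + 49.0 = 217 m

217.4 m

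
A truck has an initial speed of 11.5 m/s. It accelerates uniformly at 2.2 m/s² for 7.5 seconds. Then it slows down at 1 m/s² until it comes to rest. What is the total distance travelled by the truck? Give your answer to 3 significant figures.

540 m

Phase 1 (accelerating): v₀ = 11.5 m/s, a = 2.2 m/s².
v = v₀ + at = 11.5 + (2.2)(7.5) = 28.0 m/s
Δx = v₀t + ½at² = 11.5·7.5 + 0.5·2.2·7.5² = 148 m

Phase 2 (decelerating): v₀ = 28.0 m/s, a = -1 m/s².
v = v₀ + at → t = (0 − 28.0) / -1 = 28.0 s
v² = v₀² + 2aΔx → Δx = (0² − 28.0²)/(2·-1) = 392 m
Total distance = 148 + 392 = 540 m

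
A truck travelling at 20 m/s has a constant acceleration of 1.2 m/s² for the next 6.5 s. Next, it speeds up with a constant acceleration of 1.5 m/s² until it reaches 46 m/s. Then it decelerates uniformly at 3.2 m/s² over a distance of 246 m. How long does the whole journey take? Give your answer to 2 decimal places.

Phase 1 (accelerating): v₀ = 20.0 m/s, a = 1.2 m/s².
v = v₀ + at = 20.0 + (1.2)(6.5) = 27.8 m/s
Δx = v₀t + ½at² = 20.0·6.5 + 0.5·1.2·6.5² = 155 m

Phase 2 (accelerating): v₀ = 27.8 m/s, a = 1.5 m/s².
v = v₀ + at → t = (46 − 27.8) / 1.5 = 12.1 s
v² = v₀² + 2aΔx → Δx = (46² − 27.8²)/(2·1.5) = 448 m

Phase 3 (decelerating): v₀ = 46.0 m/s, a = -3.2 m/s².
v² = v₀² + 2aΔx = 46.0² + 2·-3.2·246 = 542 → v = 23.3 m/s
t = (v − v₀)/a = (23.3 − 46.0)/-3.2 = 7.10 s
Total time = 6.50 + 12.1 + 7.10 = 25.7 s

25.74 s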